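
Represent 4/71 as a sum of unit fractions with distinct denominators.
1/18 + 1/1278

Greedy algorithm:
4/71: ceiling(71/4) = 18, use 1/18
1/1278: ceiling(1278/1) = 1278, use 1/1278
Result: 4/71 = 1/18 + 1/1278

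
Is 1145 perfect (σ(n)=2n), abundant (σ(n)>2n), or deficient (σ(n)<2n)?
deficient

Proper divisors of 1145: sum = 1 + 5 + 229 = 235
Since 235 < 1145, 1145 is deficient.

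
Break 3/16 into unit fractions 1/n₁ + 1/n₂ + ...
1/6 + 1/48

Greedy algorithm:
3/16: ceiling(16/3) = 6, use 1/6
1/48: ceiling(48/1) = 48, use 1/48
Result: 3/16 = 1/6 + 1/48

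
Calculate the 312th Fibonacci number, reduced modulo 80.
64

Matrix identity: Q^n = [[F_(n+1), F_n], [F_n, F_(n-1)]] with Q = [[1,1],[1,0]].
n = 312 = 100111000₂. Square-and-multiply, entries mod 80:
Q^1 = [[1,1],[1,0]]
Q^2 = (Q^1)² = [[2,1],[1,1]]
Q^4 = (Q^2)² = [[5,3],[3,2]]
Q^9 = (Q^4)²·Q = [[55,34],[34,21]]
Q^19 = (Q^9)²·Q = [[45,21],[21,24]]
Q^39 = (Q^19)²·Q = [[75,66],[66,9]]
Q^78 = (Q^39)² = [[61,24],[24,37]]
Q^156 = (Q^78)² = [[57,32],[32,25]]
Q^312 = (Q^156)² = [[33,64],[64,49]]
F_312 mod 80 = Q^312[0][1] = 64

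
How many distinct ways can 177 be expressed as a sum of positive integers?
522115831195

p(n) counts ways to write n as a sum of positive integers (order ignored).
Euler's pentagonal recurrence: p(k) = p(k-1) + p(k-2) - p(k-5) - p(k-7) + p(k-12) + p(k-15) - ... (offsets j(3j∓1)/2, signs ++--, p(0)=1, p(<0)=0).
DP table for k = 0..176: p(0)=1, p(1)=1, p(2)=2, p(3)=3, p(4)=5, p(5)=7, p(6)=11, p(7)=15, p(8)=22, p(9)=30, p(10)=42, p(11)=56, p(12)=77, p(13)=101, p(14)=135, p(15)=176, p(16)=231, p(17)=297, p(18)=385, p(19)=490, p(20)=627, p(21)=792, p(22)=1002, p(23)=1255, p(24)=1575, p(25)=1958, p(26)=2436, p(27)=3010, p(28)=3718, p(29)=4565, p(30)=5604, p(31)=6842, p(32)=8349, p(33)=10143, p(34)=12310, p(35)=14883, p(36)=17977, p(37)=21637, p(38)=26015, p(39)=31185, p(40)=37338, p(41)=44583, p(42)=53174, p(43)=63261, p(44)=75175, p(45)=89134, p(46)=105558, p(47)=124754, p(48)=147273, p(49)=173525, p(50)=204226, p(51)=239943, p(52)=281589, p(53)=329931, p(54)=386155, p(55)=451276, p(56)=526823, p(57)=614154, p(58)=715220, p(59)=831820, p(60)=966467, p(61)=1121505, p(62)=1300156, p(63)=1505499, p(64)=1741630, p(65)=2012558, p(66)=2323520, p(67)=2679689, p(68)=3087735, p(69)=3554345, p(70)=4087968, p(71)=4697205, p(72)=5392783, p(73)=6185689, p(74)=7089500, p(75)=8118264, p(76)=9289091, p(77)=10619863, p(78)=12132164, p(79)=13848650, p(80)=15796476, p(81)=18004327, p(82)=20506255, p(83)=23338469, p(84)=26543660, p(85)=30167357, p(86)=34262962, p(87)=38887673, p(88)=44108109, p(89)=49995925, p(90)=56634173, p(91)=64112359, p(92)=72533807, p(93)=82010177, p(94)=92669720, p(95)=104651419, p(96)=118114304, p(97)=133230930, p(98)=150198136, p(99)=169229875, p(100)=190569292, p(101)=214481126, p(102)=241265379, p(103)=271248950, p(104)=304801365, p(105)=342325709, p(106)=384276336, p(107)=431149389, p(108)=483502844, p(109)=541946240, p(110)=607163746, p(111)=679903203, p(112)=761002156, p(113)=851376628, p(114)=952050665, p(115)=1064144451, p(116)=1188908248, p(117)=1327710076, p(118)=1482074143, p(119)=1653668665, p(120)=1844349560, p(121)=2056148051, p(122)=2291320912, p(123)=2552338241, p(124)=2841940500, p(125)=3163127352, p(126)=3519222692, p(127)=3913864295, p(128)=4351078600, p(129)=4835271870, p(130)=5371315400, p(131)=5964539504, p(132)=6620830889, p(133)=7346629512, p(134)=8149040695, p(135)=9035836076, p(136)=10015581680, p(137)=11097645016, p(138)=12292341831, p(139)=13610949895, p(140)=15065878135, p(141)=16670689208, p(142)=18440293320, p(143)=20390982757, p(144)=22540654445, p(145)=24908858009, p(146)=27517052599, p(147)=30388671978, p(148)=33549419497, p(149)=37027355200, p(150)=40853235313, p(151)=45060624582, p(152)=49686288421, p(153)=54770336324, p(154)=60356673280, p(155)=66493182097, p(156)=73232243759, p(157)=80630964769, p(158)=88751778802, p(159)=97662728555, p(160)=107438159466, p(161)=118159068427, p(162)=129913904637, p(163)=142798995930, p(164)=156919475295, p(165)=172389800255, p(166)=189334822579, p(167)=207890420102, p(168)=228204732751, p(169)=250438925115, p(170)=274768617130, p(171)=301384802048, p(172)=330495499613, p(173)=362326859895, p(174)=397125074750, p(175)=435157697830, p(176)=476715857290.
Final step: p(177) = p(176) + p(175) - p(172) - p(170) + p(165) + p(162) - p(155) - p(151) + p(142) + p(137) - p(126) - p(120) + p(107) + p(100) - p(85) - p(77) + p(60) + p(51) - p(32) - p(22) + p(1)
= 476715857290 + 435157697830 - 330495499613 - 274768617130 + 172389800255 + 129913904637 - 66493182097 - 45060624582 + 18440293320 + 11097645016 - 3519222692 - 1844349560 + 431149389 + 190569292 - 30167357 - 10619863 + 966467 + 239943 - 8349 - 1002 + 1
= 522115831195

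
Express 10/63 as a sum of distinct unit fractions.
1/7 + 1/63

Greedy algorithm:
10/63: ceiling(63/10) = 7, use 1/7
1/63: ceiling(63/1) = 63, use 1/63
Result: 10/63 = 1/7 + 1/63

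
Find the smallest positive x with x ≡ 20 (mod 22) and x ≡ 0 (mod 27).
108

Using Chinese Remainder Theorem:
M = 22 × 27 = 594
M1 = 27, M2 = 22
y1 = 27^(-1) mod 22 = 9
y2 = 22^(-1) mod 27 = 16
x = (20×27×9 + 0×22×16) mod 594 = 108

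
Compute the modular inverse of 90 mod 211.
68

gcd(90, 211) = 1, so the inverse exists.
Extended Euclidean algorithm on (211, 90):
211 = 2 × 90 + 31  ⟹  31 = (1)·211 + (-2)·90
90 = 2 × 31 + 28  ⟹  28 = (-2)·211 + (5)·90
31 = 1 × 28 + 3  ⟹  3 = (3)·211 + (-7)·90
28 = 9 × 3 + 1  ⟹  1 = (-29)·211 + (68)·90
So (68)·90 ≡ 1 (mod 211), i.e. 90^(-1) ≡ 68 (mod 211).
Check: 90 × 68 = 6120 ≡ 1 (mod 211)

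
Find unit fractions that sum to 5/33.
1/7 + 1/116 + 1/26796

Greedy algorithm:
5/33: ceiling(33/5) = 7, use 1/7
2/231: ceiling(231/2) = 116, use 1/116
1/26796: ceiling(26796/1) = 26796, use 1/26796
Result: 5/33 = 1/7 + 1/116 + 1/26796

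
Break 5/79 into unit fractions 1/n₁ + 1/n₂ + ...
1/16 + 1/1264

Greedy algorithm:
5/79: ceiling(79/5) = 16, use 1/16
1/1264: ceiling(1264/1) = 1264, use 1/1264
Result: 5/79 = 1/16 + 1/1264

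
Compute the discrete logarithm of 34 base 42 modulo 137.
24

Baby-step giant-step with step n = ⌈√137⌉ = 12.
Baby steps 42^j mod 137 (j:value) for j=0..11: 0:1, 1:42, 2:120, 3:108, 4:15, 5:82, 6:19, 7:113, 8:88, 9:134, 10:11, 11:51.
Giant-step multiplier: 42^(-12) ≡ 42^(136-12) = 42^124 ≡ 63 (mod 137).
Giant steps γ_i = 34·63^i mod 137: γ_0=34, γ_1=87, γ_2=1 (in table at j=0).
x = i·n + j = 2·12 + 0 = 24.
Check: 42^24 ≡ 34 (mod 137).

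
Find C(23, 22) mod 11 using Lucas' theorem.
1

Using Lucas' theorem:
Write n=23 and k=22 in base 11:
n in base 11: [2, 1]
k in base 11: [2, 0]
C(23,22) mod 11 = ∏ C(n_i, k_i) mod 11
Digit binomials (mod 11): C(2,2) = 1; C(1,0) = 1
Product: 1 × 1 = 1 ≡ 1 (mod 11)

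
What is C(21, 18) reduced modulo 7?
0

Using Lucas' theorem:
Write n=21 and k=18 in base 7:
n in base 7: [3, 0]
k in base 7: [2, 4]
C(21,18) mod 7 = ∏ C(n_i, k_i) mod 7
Digit binomials (mod 7): C(3,2) = 3; C(0,4) = 0 (k_i > n_i)
Product: 3 × 0 = 0 ≡ 0 (mod 7)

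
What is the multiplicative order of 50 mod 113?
56

113 is prime, so ord(50) divides φ(113) = 112.
Divisors of 112: 1, 2, 4, 7, 8, 14, 16, 28, 56, 112.
Repeated squaring: 50^1 ≡ 50, 50^2 ≡ 14, 50^4 ≡ 83, 50^8 ≡ 109, 50^16 ≡ 16, 50^32 ≡ 30, 50^64 ≡ 109 (mod 113).
Test 50^d mod 113 for each divisor d in increasing order:
50^1 ≡ 50
50^2 ≡ 14
50^4 ≡ 83
50^7 = 50^4·50^2·50^1 ≡ 18
50^8 ≡ 109
50^14 = 50^8·50^4·50^2 ≡ 98
50^16 ≡ 16
50^28 = 50^16·50^8·50^4 ≡ 112
50^56 = 50^32·50^16·50^8 ≡ 1  ← first divisor giving 1
The order is 56.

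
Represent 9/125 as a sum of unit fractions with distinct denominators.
1/14 + 1/1750

Greedy algorithm:
9/125: ceiling(125/9) = 14, use 1/14
1/1750: ceiling(1750/1) = 1750, use 1/1750
Result: 9/125 = 1/14 + 1/1750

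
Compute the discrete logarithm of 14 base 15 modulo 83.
15

Baby-step giant-step with step n = ⌈√83⌉ = 10.
Baby steps 15^j mod 83 (j:value) for j=0..9: 0:1, 1:15, 2:59, 3:55, 4:78, 5:8, 6:37, 7:57, 8:25, 9:43.
Giant-step multiplier: 15^(-10) ≡ 15^(82-10) = 15^72 ≡ 48 (mod 83).
Giant steps γ_i = 14·48^i mod 83: γ_0=14, γ_1=8 (in table at j=5).
x = i·n + j = 1·10 + 5 = 15.
Check: 15^15 ≡ 14 (mod 83).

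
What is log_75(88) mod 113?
2

Baby-step giant-step with step n = ⌈√113⌉ = 11.
Baby steps 75^j mod 113 (j:value) for j=0..10: 0:1, 1:75, 2:88, 3:46, 4:60, 5:93, 6:82, 7:48, 8:97, 9:43, 10:61.
h = 88 is already in the table at j=2, so x = 2.
Check: 75^2 ≡ 88 (mod 113).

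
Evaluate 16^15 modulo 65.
1

Repeated squaring. Binary of 15 = 1111.
16^1 ≡ 16 (mod 65); 16^2 ≡ 61 (mod 65); 16^4 ≡ 16 (mod 65); 16^8 ≡ 61 (mod 65)
16^15 = 16^1 × 16^2 × 16^4 × 16^8 ≡ 1 (mod 65)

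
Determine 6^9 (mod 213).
27

Repeated squaring. Binary of 9 = 1001.
6^1 ≡ 6 (mod 213); 6^2 ≡ 36 (mod 213); 6^4 ≡ 18 (mod 213); 6^8 ≡ 111 (mod 213)
6^9 = 6^1 × 6^8 ≡ 27 (mod 213)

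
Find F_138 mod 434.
104

Matrix identity: Q^n = [[F_(n+1), F_n], [F_n, F_(n-1)]] with Q = [[1,1],[1,0]].
n = 138 = 10001010₂. Square-and-multiply, entries mod 434:
Q^1 = [[1,1],[1,0]]
Q^2 = (Q^1)² = [[2,1],[1,1]]
Q^4 = (Q^2)² = [[5,3],[3,2]]
Q^8 = (Q^4)² = [[34,21],[21,13]]
Q^17 = (Q^8)²·Q = [[414,295],[295,119]]
Q^34 = (Q^17)² = [[191,127],[127,64]]
Q^69 = (Q^34)²·Q = [[365,96],[96,269]]
Q^138 = (Q^69)² = [[89,104],[104,419]]
F_138 mod 434 = Q^138[0][1] = 104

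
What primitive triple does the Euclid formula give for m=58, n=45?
(1339, 5220, 5389)

Euclid's formula: a = m² - n², b = 2mn, c = m² + n²
m = 58, n = 45
a = 58² - 45² = 3364 - 2025 = 1339
b = 2 × 58 × 45 = 5220
c = 58² + 45² = 3364 + 2025 = 5389
Verification: 1339² + 5220² = 1792921 + 27248400 = 29041321 = 5389² ✓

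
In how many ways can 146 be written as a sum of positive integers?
27517052599

p(n) counts ways to write n as a sum of positive integers (order ignored).
Euler's pentagonal recurrence: p(k) = p(k-1) + p(k-2) - p(k-5) - p(k-7) + p(k-12) + p(k-15) - ... (offsets j(3j∓1)/2, signs ++--, p(0)=1, p(<0)=0).
DP table for k = 0..145: p(0)=1, p(1)=1, p(2)=2, p(3)=3, p(4)=5, p(5)=7, p(6)=11, p(7)=15, p(8)=22, p(9)=30, p(10)=42, p(11)=56, p(12)=77, p(13)=101, p(14)=135, p(15)=176, p(16)=231, p(17)=297, p(18)=385, p(19)=490, p(20)=627, p(21)=792, p(22)=1002, p(23)=1255, p(24)=1575, p(25)=1958, p(26)=2436, p(27)=3010, p(28)=3718, p(29)=4565, p(30)=5604, p(31)=6842, p(32)=8349, p(33)=10143, p(34)=12310, p(35)=14883, p(36)=17977, p(37)=21637, p(38)=26015, p(39)=31185, p(40)=37338, p(41)=44583, p(42)=53174, p(43)=63261, p(44)=75175, p(45)=89134, p(46)=105558, p(47)=124754, p(48)=147273, p(49)=173525, p(50)=204226, p(51)=239943, p(52)=281589, p(53)=329931, p(54)=386155, p(55)=451276, p(56)=526823, p(57)=614154, p(58)=715220, p(59)=831820, p(60)=966467, p(61)=1121505, p(62)=1300156, p(63)=1505499, p(64)=1741630, p(65)=2012558, p(66)=2323520, p(67)=2679689, p(68)=3087735, p(69)=3554345, p(70)=4087968, p(71)=4697205, p(72)=5392783, p(73)=6185689, p(74)=7089500, p(75)=8118264, p(76)=9289091, p(77)=10619863, p(78)=12132164, p(79)=13848650, p(80)=15796476, p(81)=18004327, p(82)=20506255, p(83)=23338469, p(84)=26543660, p(85)=30167357, p(86)=34262962, p(87)=38887673, p(88)=44108109, p(89)=49995925, p(90)=56634173, p(91)=64112359, p(92)=72533807, p(93)=82010177, p(94)=92669720, p(95)=104651419, p(96)=118114304, p(97)=133230930, p(98)=150198136, p(99)=169229875, p(100)=190569292, p(101)=214481126, p(102)=241265379, p(103)=271248950, p(104)=304801365, p(105)=342325709, p(106)=384276336, p(107)=431149389, p(108)=483502844, p(109)=541946240, p(110)=607163746, p(111)=679903203, p(112)=761002156, p(113)=851376628, p(114)=952050665, p(115)=1064144451, p(116)=1188908248, p(117)=1327710076, p(118)=1482074143, p(119)=1653668665, p(120)=1844349560, p(121)=2056148051, p(122)=2291320912, p(123)=2552338241, p(124)=2841940500, p(125)=3163127352, p(126)=3519222692, p(127)=3913864295, p(128)=4351078600, p(129)=4835271870, p(130)=5371315400, p(131)=5964539504, p(132)=6620830889, p(133)=7346629512, p(134)=8149040695, p(135)=9035836076, p(136)=10015581680, p(137)=11097645016, p(138)=12292341831, p(139)=13610949895, p(140)=15065878135, p(141)=16670689208, p(142)=18440293320, p(143)=20390982757, p(144)=22540654445, p(145)=24908858009.
Final step: p(146) = p(145) + p(144) - p(141) - p(139) + p(134) + p(131) - p(124) - p(120) + p(111) + p(106) - p(95) - p(89) + p(76) + p(69) - p(54) - p(46) + p(29) + p(20) - p(1)
= 24908858009 + 22540654445 - 16670689208 - 13610949895 + 8149040695 + 5964539504 - 2841940500 - 1844349560 + 679903203 + 384276336 - 104651419 - 49995925 + 9289091 + 3554345 - 386155 - 105558 + 4565 + 627 - 1
= 27517052599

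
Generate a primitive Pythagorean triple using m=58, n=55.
(339, 6380, 6389)

Euclid's formula: a = m² - n², b = 2mn, c = m² + n²
m = 58, n = 55
a = 58² - 55² = 3364 - 3025 = 339
b = 2 × 58 × 55 = 6380
c = 58² + 55² = 3364 + 3025 = 6389
Verification: 339² + 6380² = 114921 + 40704400 = 40819321 = 6389² ✓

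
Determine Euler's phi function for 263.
262

263 = 263
φ(n) = n × ∏(1 - 1/p) for each prime p dividing n
φ(263) = 263 × (1 - 1/263) = 262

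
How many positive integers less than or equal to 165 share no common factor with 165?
80

165 = 3 × 5 × 11
φ(n) = n × ∏(1 - 1/p) for each prime p dividing n
φ(165) = 165 × (1 - 1/3) × (1 - 1/5) × (1 - 1/11) = 80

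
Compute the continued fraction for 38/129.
[0; 3, 2, 1, 1, 7]

Euclidean algorithm steps:
38 = 0 × 129 + 38
129 = 3 × 38 + 15
38 = 2 × 15 + 8
15 = 1 × 8 + 7
8 = 1 × 7 + 1
7 = 7 × 1 + 0
Continued fraction: [0; 3, 2, 1, 1, 7]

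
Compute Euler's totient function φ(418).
180

418 = 2 × 11 × 19
φ(n) = n × ∏(1 - 1/p) for each prime p dividing n
φ(418) = 418 × (1 - 1/2) × (1 - 1/11) × (1 - 1/19) = 180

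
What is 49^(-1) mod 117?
43

gcd(49, 117) = 1, so the inverse exists.
Extended Euclidean algorithm on (117, 49):
117 = 2 × 49 + 19  ⟹  19 = (1)·117 + (-2)·49
49 = 2 × 19 + 11  ⟹  11 = (-2)·117 + (5)·49
19 = 1 × 11 + 8  ⟹  8 = (3)·117 + (-7)·49
11 = 1 × 8 + 3  ⟹  3 = (-5)·117 + (12)·49
8 = 2 × 3 + 2  ⟹  2 = (13)·117 + (-31)·49
3 = 1 × 2 + 1  ⟹  1 = (-18)·117 + (43)·49
So (43)·49 ≡ 1 (mod 117), i.e. 49^(-1) ≡ 43 (mod 117).
Check: 49 × 43 = 2107 ≡ 1 (mod 117)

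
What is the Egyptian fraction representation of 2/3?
1/2 + 1/6

Greedy algorithm:
2/3: ceiling(3/2) = 2, use 1/2
1/6: ceiling(6/1) = 6, use 1/6
Result: 2/3 = 1/2 + 1/6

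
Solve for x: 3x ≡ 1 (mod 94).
63

gcd(3, 94) = 1, so the inverse exists.
Extended Euclidean algorithm on (94, 3):
94 = 31 × 3 + 1  ⟹  1 = (1)·94 + (-31)·3
So (-31)·3 ≡ 1 (mod 94), i.e. 3^(-1) ≡ -31 ≡ 63 (mod 94).
Check: 3 × 63 = 189 ≡ 1 (mod 94)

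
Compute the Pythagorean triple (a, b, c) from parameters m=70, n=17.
(4611, 2380, 5189)

Euclid's formula: a = m² - n², b = 2mn, c = m² + n²
m = 70, n = 17
a = 70² - 17² = 4900 - 289 = 4611
b = 2 × 70 × 17 = 2380
c = 70² + 17² = 4900 + 289 = 5189
Verification: 4611² + 2380² = 21261321 + 5664400 = 26925721 = 5189² ✓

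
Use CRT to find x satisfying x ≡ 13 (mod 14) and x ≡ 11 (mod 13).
167

Using Chinese Remainder Theorem:
M = 14 × 13 = 182
M1 = 13, M2 = 14
y1 = 13^(-1) mod 14 = 13
y2 = 14^(-1) mod 13 = 1
x = (13×13×13 + 11×14×1) mod 182 = 167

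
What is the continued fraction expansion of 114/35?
[3; 3, 1, 8]

Euclidean algorithm steps:
114 = 3 × 35 + 9
35 = 3 × 9 + 8
9 = 1 × 8 + 1
8 = 8 × 1 + 0
Continued fraction: [3; 3, 1, 8]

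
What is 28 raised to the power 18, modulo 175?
14

Repeated squaring. Binary of 18 = 10010.
28^1 ≡ 28 (mod 175); 28^2 ≡ 84 (mod 175); 28^4 ≡ 56 (mod 175); 28^8 ≡ 161 (mod 175); 28^16 ≡ 21 (mod 175)
28^18 = 28^2 × 28^16 ≡ 14 (mod 175)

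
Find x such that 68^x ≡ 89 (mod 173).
106

Baby-step giant-step with step n = ⌈√173⌉ = 14.
Baby steps 68^j mod 173 (j:value) for j=0..13: 0:1, 1:68, 2:126, 3:91, 4:133, 5:48, 6:150, 7:166, 8:43, 9:156, 10:55, 11:107, 12:10, 13:161.
Giant-step multiplier: 68^(-14) ≡ 68^(172-14) = 68^158 ≡ 113 (mod 173).
Giant steps γ_i = 89·113^i mod 173: γ_0=89, γ_1=23, γ_2=4, γ_3=106, γ_4=41, γ_5=135, γ_6=31, γ_7=43 (in table at j=8).
x = i·n + j = 7·14 + 8 = 106.
Check: 68^106 ≡ 89 (mod 173).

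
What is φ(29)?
28

29 = 29
φ(n) = n × ∏(1 - 1/p) for each prime p dividing n
φ(29) = 29 × (1 - 1/29) = 28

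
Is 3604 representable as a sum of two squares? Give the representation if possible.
2² + 60² (a=2, b=60)

Factorization: 3604 = 2^2 × 17 × 53
By Fermat: n is sum of two squares iff every prime p ≡ 3 (mod 4) appears to even power.
All primes ≡ 3 (mod 4) appear to even power.
Search a = 0, 1, 2, … for 3604 - a² a perfect square: first hit at a = 2: 3604 - 4 = 3600 = 60².
3604 = 2² + 60² = 4 + 3600 ✓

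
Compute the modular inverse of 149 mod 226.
135

gcd(149, 226) = 1, so the inverse exists.
Extended Euclidean algorithm on (226, 149):
226 = 1 × 149 + 77  ⟹  77 = (1)·226 + (-1)·149
149 = 1 × 77 + 72  ⟹  72 = (-1)·226 + (2)·149
77 = 1 × 72 + 5  ⟹  5 = (2)·226 + (-3)·149
72 = 14 × 5 + 2  ⟹  2 = (-29)·226 + (44)·149
5 = 2 × 2 + 1  ⟹  1 = (60)·226 + (-91)·149
So (-91)·149 ≡ 1 (mod 226), i.e. 149^(-1) ≡ -91 ≡ 135 (mod 226).
Check: 149 × 135 = 20115 ≡ 1 (mod 226)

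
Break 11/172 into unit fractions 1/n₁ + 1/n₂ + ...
1/16 + 1/688

Greedy algorithm:
11/172: ceiling(172/11) = 16, use 1/16
1/688: ceiling(688/1) = 688, use 1/688
Result: 11/172 = 1/16 + 1/688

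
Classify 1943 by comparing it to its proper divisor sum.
deficient

Proper divisors of 1943: sum = 1 + 29 + 67 = 97
Since 97 < 1943, 1943 is deficient.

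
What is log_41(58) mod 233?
188

Baby-step giant-step with step n = ⌈√233⌉ = 16.
Baby steps 41^j mod 233 (j:value) for j=0..15: 0:1, 1:41, 2:50, 3:186, 4:170, 5:213, 6:112, 7:165, 8:8, 9:95, 10:167, 11:90, 12:195, 13:73, 14:197, 15:155.
Giant-step multiplier: 41^(-16) ≡ 41^(232-16) = 41^216 ≡ 142 (mod 233).
Giant steps γ_i = 58·142^i mod 233: γ_0=58, γ_1=81, γ_2=85, γ_3=187, γ_4=225, γ_5=29, γ_6=157, γ_7=159, γ_8=210, γ_9=229, γ_10=131, γ_11=195 (in table at j=12).
x = i·n + j = 11·16 + 12 = 188.
Check: 41^188 ≡ 58 (mod 233).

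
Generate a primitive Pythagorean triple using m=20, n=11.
(279, 440, 521)

Euclid's formula: a = m² - n², b = 2mn, c = m² + n²
m = 20, n = 11
a = 20² - 11² = 400 - 121 = 279
b = 2 × 20 × 11 = 440
c = 20² + 11² = 400 + 121 = 521
Verification: 279² + 440² = 77841 + 193600 = 271441 = 521² ✓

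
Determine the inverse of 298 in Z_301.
100

gcd(298, 301) = 1, so the inverse exists.
Extended Euclidean algorithm on (301, 298):
301 = 1 × 298 + 3  ⟹  3 = (1)·301 + (-1)·298
298 = 99 × 3 + 1  ⟹  1 = (-99)·301 + (100)·298
So (100)·298 ≡ 1 (mod 301), i.e. 298^(-1) ≡ 100 (mod 301).
Check: 298 × 100 = 29800 ≡ 1 (mod 301)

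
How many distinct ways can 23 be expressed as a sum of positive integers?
1255

p(n) counts ways to write n as a sum of positive integers (order ignored).
Euler's pentagonal recurrence: p(k) = p(k-1) + p(k-2) - p(k-5) - p(k-7) + p(k-12) + p(k-15) - ... (offsets j(3j∓1)/2, signs ++--, p(0)=1, p(<0)=0).
DP table for k = 0..22: p(0)=1, p(1)=1, p(2)=2, p(3)=3, p(4)=5, p(5)=7, p(6)=11, p(7)=15, p(8)=22, p(9)=30, p(10)=42, p(11)=56, p(12)=77, p(13)=101, p(14)=135, p(15)=176, p(16)=231, p(17)=297, p(18)=385, p(19)=490, p(20)=627, p(21)=792, p(22)=1002.
Final step: p(23) = p(22) + p(21) - p(18) - p(16) + p(11) + p(8) - p(1)
= 1002 + 792 - 385 - 231 + 56 + 22 - 1
= 1255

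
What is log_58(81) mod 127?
62

Baby-step giant-step with step n = ⌈√127⌉ = 12.
Baby steps 58^j mod 127 (j:value) for j=0..11: 0:1, 1:58, 2:62, 3:40, 4:34, 5:67, 6:76, 7:90, 8:13, 9:119, 10:44, 11:12.
Giant-step multiplier: 58^(-12) ≡ 58^(126-12) = 58^114 ≡ 25 (mod 127).
Giant steps γ_i = 81·25^i mod 127: γ_0=81, γ_1=120, γ_2=79, γ_3=70, γ_4=99, γ_5=62 (in table at j=2).
x = i·n + j = 5·12 + 2 = 62.
Check: 58^62 ≡ 81 (mod 127).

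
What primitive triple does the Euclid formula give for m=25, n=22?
(141, 1100, 1109)

Euclid's formula: a = m² - n², b = 2mn, c = m² + n²
m = 25, n = 22
a = 25² - 22² = 625 - 484 = 141
b = 2 × 25 × 22 = 1100
c = 25² + 22² = 625 + 484 = 1109
Verification: 141² + 1100² = 19881 + 1210000 = 1229881 = 1109² ✓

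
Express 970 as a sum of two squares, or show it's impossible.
3² + 31² (a=3, b=31)

Factorization: 970 = 2 × 5 × 97
By Fermat: n is sum of two squares iff every prime p ≡ 3 (mod 4) appears to even power.
All primes ≡ 3 (mod 4) appear to even power.
Search a = 0, 1, 2, … for 970 - a² a perfect square: first hit at a = 3: 970 - 9 = 961 = 31².
970 = 3² + 31² = 9 + 961 ✓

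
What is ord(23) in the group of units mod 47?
46

47 is prime, so ord(23) divides φ(47) = 46.
Divisors of 46: 1, 2, 23, 46.
Repeated squaring: 23^1 ≡ 23, 23^2 ≡ 12, 23^4 ≡ 3, 23^8 ≡ 9, 23^16 ≡ 34, 23^32 ≡ 28 (mod 47).
Test 23^d mod 47 for each divisor d in increasing order:
23^1 ≡ 23
23^2 ≡ 12
23^23 = 23^16·23^4·23^2·23^1 ≡ 46
23^46 = 23^32·23^8·23^4·23^2 ≡ 1  ← first divisor giving 1
The order is 46.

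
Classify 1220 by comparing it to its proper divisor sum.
abundant

Proper divisors of 1220: sum = 1 + 2 + 4 + 5 + 10 + 20 + 61 + 122 + 244 + 305 + 610 = 1384
Since 1384 > 1220, 1220 is abundant.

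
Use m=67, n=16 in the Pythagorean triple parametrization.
(4233, 2144, 4745)

Euclid's formula: a = m² - n², b = 2mn, c = m² + n²
m = 67, n = 16
a = 67² - 16² = 4489 - 256 = 4233
b = 2 × 67 × 16 = 2144
c = 67² + 16² = 4489 + 256 = 4745
Verification: 4233² + 2144² = 17918289 + 4596736 = 22515025 = 4745² ✓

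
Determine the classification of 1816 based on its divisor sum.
deficient

Proper divisors of 1816: sum = 1 + 2 + 4 + 8 + 227 + 454 + 908 = 1604
Since 1604 < 1816, 1816 is deficient.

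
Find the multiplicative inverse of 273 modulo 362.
61

gcd(273, 362) = 1, so the inverse exists.
Extended Euclidean algorithm on (362, 273):
362 = 1 × 273 + 89  ⟹  89 = (1)·362 + (-1)·273
273 = 3 × 89 + 6  ⟹  6 = (-3)·362 + (4)·273
89 = 14 × 6 + 5  ⟹  5 = (43)·362 + (-57)·273
6 = 1 × 5 + 1  ⟹  1 = (-46)·362 + (61)·273
So (61)·273 ≡ 1 (mod 362), i.e. 273^(-1) ≡ 61 (mod 362).
Check: 273 × 61 = 16653 ≡ 1 (mod 362)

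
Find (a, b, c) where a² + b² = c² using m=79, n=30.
(5341, 4740, 7141)

Euclid's formula: a = m² - n², b = 2mn, c = m² + n²
m = 79, n = 30
a = 79² - 30² = 6241 - 900 = 5341
b = 2 × 79 × 30 = 4740
c = 79² + 30² = 6241 + 900 = 7141
Verification: 5341² + 4740² = 28526281 + 22467600 = 50993881 = 7141² ✓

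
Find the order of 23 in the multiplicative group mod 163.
18

163 is prime, so ord(23) divides φ(163) = 162.
Divisors of 162: 1, 2, 3, 6, 9, 18, 27, 54, 81, 162.
Repeated squaring: 23^1 ≡ 23, 23^2 ≡ 40, 23^4 ≡ 133, 23^8 ≡ 85, 23^16 ≡ 53, 23^32 ≡ 38, 23^64 ≡ 140, 23^128 ≡ 40 (mod 163).
Test 23^d mod 163 for each divisor d in increasing order:
23^1 ≡ 23
23^2 ≡ 40
23^3 = 23^2·23^1 ≡ 105
23^6 = 23^4·23^2 ≡ 104
23^9 = 23^8·23^1 ≡ 162
23^18 = 23^16·23^2 ≡ 1  ← first divisor giving 1
The order is 18.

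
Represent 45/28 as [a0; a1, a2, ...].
[1; 1, 1, 1, 1, 5]

Euclidean algorithm steps:
45 = 1 × 28 + 17
28 = 1 × 17 + 11
17 = 1 × 11 + 6
11 = 1 × 6 + 5
6 = 1 × 5 + 1
5 = 5 × 1 + 0
Continued fraction: [1; 1, 1, 1, 1, 5]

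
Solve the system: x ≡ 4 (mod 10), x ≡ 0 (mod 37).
74

Using Chinese Remainder Theorem:
M = 10 × 37 = 370
M1 = 37, M2 = 10
y1 = 37^(-1) mod 10 = 3
y2 = 10^(-1) mod 37 = 26
x = (4×37×3 + 0×10×26) mod 370 = 74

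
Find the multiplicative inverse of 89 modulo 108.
17

gcd(89, 108) = 1, so the inverse exists.
Extended Euclidean algorithm on (108, 89):
108 = 1 × 89 + 19  ⟹  19 = (1)·108 + (-1)·89
89 = 4 × 19 + 13  ⟹  13 = (-4)·108 + (5)·89
19 = 1 × 13 + 6  ⟹  6 = (5)·108 + (-6)·89
13 = 2 × 6 + 1  ⟹  1 = (-14)·108 + (17)·89
So (17)·89 ≡ 1 (mod 108), i.e. 89^(-1) ≡ 17 (mod 108).
Check: 89 × 17 = 1513 ≡ 1 (mod 108)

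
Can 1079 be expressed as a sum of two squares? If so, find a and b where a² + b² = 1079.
Not possible

Factorization: 1079 = 13 × 83
By Fermat: n is sum of two squares iff every prime p ≡ 3 (mod 4) appears to even power.
Prime(s) ≡ 3 (mod 4) with odd exponent: [(83, 1)]
Therefore 1079 cannot be expressed as a² + b².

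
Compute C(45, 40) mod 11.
0

Using Lucas' theorem:
Write n=45 and k=40 in base 11:
n in base 11: [4, 1]
k in base 11: [3, 7]
C(45,40) mod 11 = ∏ C(n_i, k_i) mod 11
Digit binomials (mod 11): C(4,3) = 4; C(1,7) = 0 (k_i > n_i)
Product: 4 × 0 = 0 ≡ 0 (mod 11)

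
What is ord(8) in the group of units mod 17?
8

17 is prime, so ord(8) divides φ(17) = 16.
Divisors of 16: 1, 2, 4, 8, 16.
Repeated squaring: 8^1 ≡ 8, 8^2 ≡ 13, 8^4 ≡ 16, 8^8 ≡ 1, 8^16 ≡ 1 (mod 17).
Test 8^d mod 17 for each divisor d in increasing order:
8^1 ≡ 8
8^2 ≡ 13
8^4 ≡ 16
8^8 ≡ 1  ← first divisor giving 1
The order is 8.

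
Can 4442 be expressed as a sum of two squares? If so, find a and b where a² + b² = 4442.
31² + 59² (a=31, b=59)

Factorization: 4442 = 2 × 2221
By Fermat: n is sum of two squares iff every prime p ≡ 3 (mod 4) appears to even power.
All primes ≡ 3 (mod 4) appear to even power.
Search a = 0, 1, 2, … for 4442 - a² a perfect square: first hit at a = 31: 4442 - 961 = 3481 = 59².
4442 = 31² + 59² = 961 + 3481 ✓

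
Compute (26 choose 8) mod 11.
0

Using Lucas' theorem:
Write n=26 and k=8 in base 11:
n in base 11: [2, 4]
k in base 11: [0, 8]
C(26,8) mod 11 = ∏ C(n_i, k_i) mod 11
Digit binomials (mod 11): C(2,0) = 1; C(4,8) = 0 (k_i > n_i)
Product: 1 × 0 = 0 ≡ 0 (mod 11)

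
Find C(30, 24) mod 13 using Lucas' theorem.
0

Using Lucas' theorem:
Write n=30 and k=24 in base 13:
n in base 13: [2, 4]
k in base 13: [1, 11]
C(30,24) mod 13 = ∏ C(n_i, k_i) mod 13
Digit binomials (mod 13): C(2,1) = 2; C(4,11) = 0 (k_i > n_i)
Product: 2 × 0 = 0 ≡ 0 (mod 13)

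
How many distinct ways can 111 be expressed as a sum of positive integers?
679903203

p(n) counts ways to write n as a sum of positive integers (order ignored).
Euler's pentagonal recurrence: p(k) = p(k-1) + p(k-2) - p(k-5) - p(k-7) + p(k-12) + p(k-15) - ... (offsets j(3j∓1)/2, signs ++--, p(0)=1, p(<0)=0).
DP table for k = 0..110: p(0)=1, p(1)=1, p(2)=2, p(3)=3, p(4)=5, p(5)=7, p(6)=11, p(7)=15, p(8)=22, p(9)=30, p(10)=42, p(11)=56, p(12)=77, p(13)=101, p(14)=135, p(15)=176, p(16)=231, p(17)=297, p(18)=385, p(19)=490, p(20)=627, p(21)=792, p(22)=1002, p(23)=1255, p(24)=1575, p(25)=1958, p(26)=2436, p(27)=3010, p(28)=3718, p(29)=4565, p(30)=5604, p(31)=6842, p(32)=8349, p(33)=10143, p(34)=12310, p(35)=14883, p(36)=17977, p(37)=21637, p(38)=26015, p(39)=31185, p(40)=37338, p(41)=44583, p(42)=53174, p(43)=63261, p(44)=75175, p(45)=89134, p(46)=105558, p(47)=124754, p(48)=147273, p(49)=173525, p(50)=204226, p(51)=239943, p(52)=281589, p(53)=329931, p(54)=386155, p(55)=451276, p(56)=526823, p(57)=614154, p(58)=715220, p(59)=831820, p(60)=966467, p(61)=1121505, p(62)=1300156, p(63)=1505499, p(64)=1741630, p(65)=2012558, p(66)=2323520, p(67)=2679689, p(68)=3087735, p(69)=3554345, p(70)=4087968, p(71)=4697205, p(72)=5392783, p(73)=6185689, p(74)=7089500, p(75)=8118264, p(76)=9289091, p(77)=10619863, p(78)=12132164, p(79)=13848650, p(80)=15796476, p(81)=18004327, p(82)=20506255, p(83)=23338469, p(84)=26543660, p(85)=30167357, p(86)=34262962, p(87)=38887673, p(88)=44108109, p(89)=49995925, p(90)=56634173, p(91)=64112359, p(92)=72533807, p(93)=82010177, p(94)=92669720, p(95)=104651419, p(96)=118114304, p(97)=133230930, p(98)=150198136, p(99)=169229875, p(100)=190569292, p(101)=214481126, p(102)=241265379, p(103)=271248950, p(104)=304801365, p(105)=342325709, p(106)=384276336, p(107)=431149389, p(108)=483502844, p(109)=541946240, p(110)=607163746.
Final step: p(111) = p(110) + p(109) - p(106) - p(104) + p(99) + p(96) - p(89) - p(85) + p(76) + p(71) - p(60) - p(54) + p(41) + p(34) - p(19) - p(11)
= 607163746 + 541946240 - 384276336 - 304801365 + 169229875 + 118114304 - 49995925 - 30167357 + 9289091 + 4697205 - 966467 - 386155 + 44583 + 12310 - 490 - 56
= 679903203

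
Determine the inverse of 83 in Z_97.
90

gcd(83, 97) = 1, so the inverse exists.
Extended Euclidean algorithm on (97, 83):
97 = 1 × 83 + 14  ⟹  14 = (1)·97 + (-1)·83
83 = 5 × 14 + 13  ⟹  13 = (-5)·97 + (6)·83
14 = 1 × 13 + 1  ⟹  1 = (6)·97 + (-7)·83
So (-7)·83 ≡ 1 (mod 97), i.e. 83^(-1) ≡ -7 ≡ 90 (mod 97).
Check: 83 × 90 = 7470 ≡ 1 (mod 97)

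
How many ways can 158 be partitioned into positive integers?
88751778802

p(n) counts ways to write n as a sum of positive integers (order ignored).
Euler's pentagonal recurrence: p(k) = p(k-1) + p(k-2) - p(k-5) - p(k-7) + p(k-12) + p(k-15) - ... (offsets j(3j∓1)/2, signs ++--, p(0)=1, p(<0)=0).
DP table for k = 0..157: p(0)=1, p(1)=1, p(2)=2, p(3)=3, p(4)=5, p(5)=7, p(6)=11, p(7)=15, p(8)=22, p(9)=30, p(10)=42, p(11)=56, p(12)=77, p(13)=101, p(14)=135, p(15)=176, p(16)=231, p(17)=297, p(18)=385, p(19)=490, p(20)=627, p(21)=792, p(22)=1002, p(23)=1255, p(24)=1575, p(25)=1958, p(26)=2436, p(27)=3010, p(28)=3718, p(29)=4565, p(30)=5604, p(31)=6842, p(32)=8349, p(33)=10143, p(34)=12310, p(35)=14883, p(36)=17977, p(37)=21637, p(38)=26015, p(39)=31185, p(40)=37338, p(41)=44583, p(42)=53174, p(43)=63261, p(44)=75175, p(45)=89134, p(46)=105558, p(47)=124754, p(48)=147273, p(49)=173525, p(50)=204226, p(51)=239943, p(52)=281589, p(53)=329931, p(54)=386155, p(55)=451276, p(56)=526823, p(57)=614154, p(58)=715220, p(59)=831820, p(60)=966467, p(61)=1121505, p(62)=1300156, p(63)=1505499, p(64)=1741630, p(65)=2012558, p(66)=2323520, p(67)=2679689, p(68)=3087735, p(69)=3554345, p(70)=4087968, p(71)=4697205, p(72)=5392783, p(73)=6185689, p(74)=7089500, p(75)=8118264, p(76)=9289091, p(77)=10619863, p(78)=12132164, p(79)=13848650, p(80)=15796476, p(81)=18004327, p(82)=20506255, p(83)=23338469, p(84)=26543660, p(85)=30167357, p(86)=34262962, p(87)=38887673, p(88)=44108109, p(89)=49995925, p(90)=56634173, p(91)=64112359, p(92)=72533807, p(93)=82010177, p(94)=92669720, p(95)=104651419, p(96)=118114304, p(97)=133230930, p(98)=150198136, p(99)=169229875, p(100)=190569292, p(101)=214481126, p(102)=241265379, p(103)=271248950, p(104)=304801365, p(105)=342325709, p(106)=384276336, p(107)=431149389, p(108)=483502844, p(109)=541946240, p(110)=607163746, p(111)=679903203, p(112)=761002156, p(113)=851376628, p(114)=952050665, p(115)=1064144451, p(116)=1188908248, p(117)=1327710076, p(118)=1482074143, p(119)=1653668665, p(120)=1844349560, p(121)=2056148051, p(122)=2291320912, p(123)=2552338241, p(124)=2841940500, p(125)=3163127352, p(126)=3519222692, p(127)=3913864295, p(128)=4351078600, p(129)=4835271870, p(130)=5371315400, p(131)=5964539504, p(132)=6620830889, p(133)=7346629512, p(134)=8149040695, p(135)=9035836076, p(136)=10015581680, p(137)=11097645016, p(138)=12292341831, p(139)=13610949895, p(140)=15065878135, p(141)=16670689208, p(142)=18440293320, p(143)=20390982757, p(144)=22540654445, p(145)=24908858009, p(146)=27517052599, p(147)=30388671978, p(148)=33549419497, p(149)=37027355200, p(150)=40853235313, p(151)=45060624582, p(152)=49686288421, p(153)=54770336324, p(154)=60356673280, p(155)=66493182097, p(156)=73232243759, p(157)=80630964769.
Final step: p(158) = p(157) + p(156) - p(153) - p(151) + p(146) + p(143) - p(136) - p(132) + p(123) + p(118) - p(107) - p(101) + p(88) + p(81) - p(66) - p(58) + p(41) + p(32) - p(13) - p(3)
= 80630964769 + 73232243759 - 54770336324 - 45060624582 + 27517052599 + 20390982757 - 10015581680 - 6620830889 + 2552338241 + 1482074143 - 431149389 - 214481126 + 44108109 + 18004327 - 2323520 - 715220 + 44583 + 8349 - 101 - 3
= 88751778802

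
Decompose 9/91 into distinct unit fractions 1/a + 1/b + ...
1/11 + 1/126 + 1/18018

Greedy algorithm:
9/91: ceiling(91/9) = 11, use 1/11
8/1001: ceiling(1001/8) = 126, use 1/126
1/18018: ceiling(18018/1) = 18018, use 1/18018
Result: 9/91 = 1/11 + 1/126 + 1/18018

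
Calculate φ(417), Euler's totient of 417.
276

417 = 3 × 139
φ(n) = n × ∏(1 - 1/p) for each prime p dividing n
φ(417) = 417 × (1 - 1/3) × (1 - 1/139) = 276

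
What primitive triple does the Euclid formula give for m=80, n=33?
(5311, 5280, 7489)

Euclid's formula: a = m² - n², b = 2mn, c = m² + n²
m = 80, n = 33
a = 80² - 33² = 6400 - 1089 = 5311
b = 2 × 80 × 33 = 5280
c = 80² + 33² = 6400 + 1089 = 7489
Verification: 5311² + 5280² = 28206721 + 27878400 = 56085121 = 7489² ✓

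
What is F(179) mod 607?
339

Matrix identity: Q^n = [[F_(n+1), F_n], [F_n, F_(n-1)]] with Q = [[1,1],[1,0]].
n = 179 = 10110011₂. Square-and-multiply, entries mod 607:
Q^1 = [[1,1],[1,0]]
Q^2 = (Q^1)² = [[2,1],[1,1]]
Q^5 = (Q^2)²·Q = [[8,5],[5,3]]
Q^11 = (Q^5)²·Q = [[144,89],[89,55]]
Q^22 = (Q^11)² = [[128,108],[108,20]]
Q^44 = (Q^22)² = [[126,202],[202,531]]
Q^89 = (Q^44)²·Q = [[10,229],[229,388]]
Q^179 = (Q^89)²·Q = [[431,339],[339,92]]
F_179 mod 607 = Q^179[0][1] = 339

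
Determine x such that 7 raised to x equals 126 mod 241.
75

Baby-step giant-step with step n = ⌈√241⌉ = 16.
Baby steps 7^j mod 241 (j:value) for j=0..15: 0:1, 1:7, 2:49, 3:102, 4:232, 5:178, 6:41, 7:46, 8:81, 9:85, 10:113, 11:68, 12:235, 13:199, 14:188, 15:111.
Giant-step multiplier: 7^(-16) ≡ 7^(240-16) = 7^224 ≡ 183 (mod 241).
Giant steps γ_i = 126·183^i mod 241: γ_0=126, γ_1=163, γ_2=186, γ_3=57, γ_4=68 (in table at j=11).
x = i·n + j = 4·16 + 11 = 75.
Check: 7^75 ≡ 126 (mod 241).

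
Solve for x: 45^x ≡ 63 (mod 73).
9

Baby-step giant-step with step n = ⌈√73⌉ = 9.
Baby steps 45^j mod 73 (j:value) for j=0..8: 0:1, 1:45, 2:54, 3:21, 4:69, 5:39, 6:3, 7:62, 8:16.
Giant-step multiplier: 45^(-9) ≡ 45^(72-9) = 45^63 ≡ 51 (mod 73).
Giant steps γ_i = 63·51^i mod 73: γ_0=63, γ_1=1 (in table at j=0).
x = i·n + j = 1·9 + 0 = 9.
Check: 45^9 ≡ 63 (mod 73).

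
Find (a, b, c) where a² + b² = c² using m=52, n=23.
(2175, 2392, 3233)

Euclid's formula: a = m² - n², b = 2mn, c = m² + n²
m = 52, n = 23
a = 52² - 23² = 2704 - 529 = 2175
b = 2 × 52 × 23 = 2392
c = 52² + 23² = 2704 + 529 = 3233
Verification: 2175² + 2392² = 4730625 + 5721664 = 10452289 = 3233² ✓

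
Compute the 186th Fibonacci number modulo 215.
98

Matrix identity: Q^n = [[F_(n+1), F_n], [F_n, F_(n-1)]] with Q = [[1,1],[1,0]].
n = 186 = 10111010₂. Square-and-multiply, entries mod 215:
Q^1 = [[1,1],[1,0]]
Q^2 = (Q^1)² = [[2,1],[1,1]]
Q^5 = (Q^2)²·Q = [[8,5],[5,3]]
Q^11 = (Q^5)²·Q = [[144,89],[89,55]]
Q^23 = (Q^11)²·Q = [[143,62],[62,81]]
Q^46 = (Q^23)² = [[213,128],[128,85]]
Q^93 = (Q^46)²·Q = [[137,48],[48,89]]
Q^186 = (Q^93)² = [[3,98],[98,120]]
F_186 mod 215 = Q^186[0][1] = 98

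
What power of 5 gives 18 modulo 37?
7

Baby-step giant-step with step n = ⌈√37⌉ = 7.
Baby steps 5^j mod 37 (j:value) for j=0..6: 0:1, 1:5, 2:25, 3:14, 4:33, 5:17, 6:11.
Giant-step multiplier: 5^(-7) ≡ 5^(36-7) = 5^29 ≡ 35 (mod 37).
Giant steps γ_i = 18·35^i mod 37: γ_0=18, γ_1=1 (in table at j=0).
x = i·n + j = 1·7 + 0 = 7.
Check: 5^7 ≡ 18 (mod 37).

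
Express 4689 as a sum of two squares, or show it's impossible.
33² + 60² (a=33, b=60)

Factorization: 4689 = 3^2 × 521
By Fermat: n is sum of two squares iff every prime p ≡ 3 (mod 4) appears to even power.
All primes ≡ 3 (mod 4) appear to even power.
Search a = 0, 1, 2, … for 4689 - a² a perfect square: first hit at a = 33: 4689 - 1089 = 3600 = 60².
4689 = 33² + 60² = 1089 + 3600 ✓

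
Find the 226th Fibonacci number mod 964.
587

Matrix identity: Q^n = [[F_(n+1), F_n], [F_n, F_(n-1)]] with Q = [[1,1],[1,0]].
n = 226 = 11100010₂. Square-and-multiply, entries mod 964:
Q^1 = [[1,1],[1,0]]
Q^3 = (Q^1)²·Q = [[3,2],[2,1]]
Q^7 = (Q^3)²·Q = [[21,13],[13,8]]
Q^14 = (Q^7)² = [[610,377],[377,233]]
Q^28 = (Q^14)² = [[417,655],[655,726]]
Q^56 = (Q^28)² = [[414,601],[601,777]]
Q^113 = (Q^56)²·Q = [[8,469],[469,503]]
Q^226 = (Q^113)² = [[233,587],[587,610]]
F_226 mod 964 = Q^226[0][1] = 587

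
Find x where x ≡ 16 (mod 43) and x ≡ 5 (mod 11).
16

Using Chinese Remainder Theorem:
M = 43 × 11 = 473
M1 = 11, M2 = 43
y1 = 11^(-1) mod 43 = 4
y2 = 43^(-1) mod 11 = 10
x = (16×11×4 + 5×43×10) mod 473 = 16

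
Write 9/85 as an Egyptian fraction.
1/10 + 1/170

Greedy algorithm:
9/85: ceiling(85/9) = 10, use 1/10
1/170: ceiling(170/1) = 170, use 1/170
Result: 9/85 = 1/10 + 1/170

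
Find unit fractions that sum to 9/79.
1/9 + 1/356 + 1/253116

Greedy algorithm:
9/79: ceiling(79/9) = 9, use 1/9
2/711: ceiling(711/2) = 356, use 1/356
1/253116: ceiling(253116/1) = 253116, use 1/253116
Result: 9/79 = 1/9 + 1/356 + 1/253116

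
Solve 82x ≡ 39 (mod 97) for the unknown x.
x ≡ 75 (mod 97)

gcd(82, 97) = 1, which divides 39, so solutions exist.
Find 82^(-1) mod 97 by the extended Euclidean algorithm:
97 = 1 × 82 + 15  ⟹  15 = (1)·97 + (-1)·82
82 = 5 × 15 + 7  ⟹  7 = (-5)·97 + (6)·82
15 = 2 × 7 + 1  ⟹  1 = (11)·97 + (-13)·82
So (-13)·82 ≡ 1 (mod 97), i.e. 82^(-1) ≡ -13 ≡ 84 (mod 97).
x ≡ 84 × 39 = 3276 ≡ 75 (mod 97).
Check: 82 × 75 = 6150 ≡ 39 (mod 97).
Unique solution: x ≡ 75 (mod 97)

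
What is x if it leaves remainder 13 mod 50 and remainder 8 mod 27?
413

Using Chinese Remainder Theorem:
M = 50 × 27 = 1350
M1 = 27, M2 = 50
y1 = 27^(-1) mod 50 = 13
y2 = 50^(-1) mod 27 = 20
x = (13×27×13 + 8×50×20) mod 1350 = 413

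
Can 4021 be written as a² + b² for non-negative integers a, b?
39² + 50² (a=39, b=50)

Factorization: 4021 = 4021
By Fermat: n is sum of two squares iff every prime p ≡ 3 (mod 4) appears to even power.
All primes ≡ 3 (mod 4) appear to even power.
Search a = 0, 1, 2, … for 4021 - a² a perfect square: first hit at a = 39: 4021 - 1521 = 2500 = 50².
4021 = 39² + 50² = 1521 + 2500 ✓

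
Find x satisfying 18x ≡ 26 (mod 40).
x ≡ 17 (mod 20)

gcd(18, 40) = 2, which divides 26, so solutions exist.
Divide through by 2: 9x ≡ 13 (mod 20).
Find 9^(-1) mod 20 by the extended Euclidean algorithm:
20 = 2 × 9 + 2  ⟹  2 = (1)·20 + (-2)·9
9 = 4 × 2 + 1  ⟹  1 = (-4)·20 + (9)·9
So (9)·9 ≡ 1 (mod 20), i.e. 9^(-1) ≡ 9 (mod 20).
x ≡ 9 × 13 = 117 ≡ 17 (mod 20).
Check: 18 × 17 = 306 ≡ 26 (mod 40).
x ≡ 17 (mod 20), giving 2 solutions mod 40.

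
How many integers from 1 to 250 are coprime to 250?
100

250 = 2 × 5^3
φ(n) = n × ∏(1 - 1/p) for each prime p dividing n
φ(250) = 250 × (1 - 1/2) × (1 - 1/5) = 100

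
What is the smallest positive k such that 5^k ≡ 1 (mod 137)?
136

137 is prime, so ord(5) divides φ(137) = 136.
Divisors of 136: 1, 2, 4, 8, 17, 34, 68, 136.
Repeated squaring: 5^1 ≡ 5, 5^2 ≡ 25, 5^4 ≡ 77, 5^8 ≡ 38, 5^16 ≡ 74, 5^32 ≡ 133, 5^64 ≡ 16, 5^128 ≡ 119 (mod 137).
Test 5^d mod 137 for each divisor d in increasing order:
5^1 ≡ 5
5^2 ≡ 25
5^4 ≡ 77
5^8 ≡ 38
5^17 = 5^16·5^1 ≡ 96
5^34 = 5^32·5^2 ≡ 37
5^68 = 5^64·5^4 ≡ 136
5^136 = 5^128·5^8 ≡ 1  ← first divisor giving 1
The order is 136.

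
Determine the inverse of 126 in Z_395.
116

gcd(126, 395) = 1, so the inverse exists.
Extended Euclidean algorithm on (395, 126):
395 = 3 × 126 + 17  ⟹  17 = (1)·395 + (-3)·126
126 = 7 × 17 + 7  ⟹  7 = (-7)·395 + (22)·126
17 = 2 × 7 + 3  ⟹  3 = (15)·395 + (-47)·126
7 = 2 × 3 + 1  ⟹  1 = (-37)·395 + (116)·126
So (116)·126 ≡ 1 (mod 395), i.e. 126^(-1) ≡ 116 (mod 395).
Check: 126 × 116 = 14616 ≡ 1 (mod 395)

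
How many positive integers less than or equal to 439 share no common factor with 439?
438

439 = 439
φ(n) = n × ∏(1 - 1/p) for each prime p dividing n
φ(439) = 439 × (1 - 1/439) = 438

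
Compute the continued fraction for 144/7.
[20; 1, 1, 3]

Euclidean algorithm steps:
144 = 20 × 7 + 4
7 = 1 × 4 + 3
4 = 1 × 3 + 1
3 = 3 × 1 + 0
Continued fraction: [20; 1, 1, 3]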